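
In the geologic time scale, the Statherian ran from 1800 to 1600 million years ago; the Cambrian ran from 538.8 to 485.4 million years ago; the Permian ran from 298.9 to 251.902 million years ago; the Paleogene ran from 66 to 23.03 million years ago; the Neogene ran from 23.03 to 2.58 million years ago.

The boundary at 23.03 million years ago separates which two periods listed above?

The Paleogene ends at 23.03 million years ago and the Neogene begins at 23.03 million years ago, so they share that boundary.

Paleogene and Neogene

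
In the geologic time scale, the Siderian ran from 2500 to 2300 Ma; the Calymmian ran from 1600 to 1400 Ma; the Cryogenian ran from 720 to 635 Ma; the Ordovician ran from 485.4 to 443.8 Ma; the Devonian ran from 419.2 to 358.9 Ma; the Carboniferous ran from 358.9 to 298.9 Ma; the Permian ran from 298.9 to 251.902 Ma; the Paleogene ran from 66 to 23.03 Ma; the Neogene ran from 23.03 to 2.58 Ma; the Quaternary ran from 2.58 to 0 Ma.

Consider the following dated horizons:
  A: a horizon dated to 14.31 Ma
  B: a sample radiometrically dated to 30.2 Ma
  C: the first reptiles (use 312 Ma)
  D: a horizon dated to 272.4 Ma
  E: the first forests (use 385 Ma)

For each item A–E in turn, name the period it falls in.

A — Neogene; B — Paleogene; C — Carboniferous; D — Permian; E — Devonian

A: 14.31 Ma lies in 23.03–2.58 Ma, so Neogene.
B: 30.2 Ma lies in 66–23.03 Ma, so Paleogene.
C: 312 Ma lies in 358.9–298.9 Ma, so Carboniferous.
D: 272.4 Ma lies in 298.9–251.902 Ma, so Permian.
E: 385 Ma lies in 419.2–358.9 Ma, so Devonian.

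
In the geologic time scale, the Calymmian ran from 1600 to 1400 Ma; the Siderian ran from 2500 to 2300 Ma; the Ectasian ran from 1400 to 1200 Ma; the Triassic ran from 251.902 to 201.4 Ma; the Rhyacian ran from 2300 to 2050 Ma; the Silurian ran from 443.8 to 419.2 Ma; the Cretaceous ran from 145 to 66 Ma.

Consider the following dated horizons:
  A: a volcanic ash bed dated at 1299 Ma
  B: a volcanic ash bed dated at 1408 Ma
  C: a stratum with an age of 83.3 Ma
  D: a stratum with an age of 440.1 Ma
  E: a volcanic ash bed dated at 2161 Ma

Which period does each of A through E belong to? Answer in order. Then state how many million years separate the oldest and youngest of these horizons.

A: 1299 Ma lies in 1400–1200 Ma, so Ectasian.
B: 1408 Ma lies in 1600–1400 Ma, so Calymmian.
C: 83.3 Ma lies in 145–66 Ma, so Cretaceous.
D: 440.1 Ma lies in 443.8–419.2 Ma, so Silurian.
E: 2161 Ma lies in 2300–2050 Ma, so Rhyacian.
Oldest = 2161 Ma, youngest = 83.3 Ma → span 2077.7 Myr.

A — Ectasian; B — Calymmian; C — Cretaceous; D — Silurian; E — Rhyacian; span 2077.7 million years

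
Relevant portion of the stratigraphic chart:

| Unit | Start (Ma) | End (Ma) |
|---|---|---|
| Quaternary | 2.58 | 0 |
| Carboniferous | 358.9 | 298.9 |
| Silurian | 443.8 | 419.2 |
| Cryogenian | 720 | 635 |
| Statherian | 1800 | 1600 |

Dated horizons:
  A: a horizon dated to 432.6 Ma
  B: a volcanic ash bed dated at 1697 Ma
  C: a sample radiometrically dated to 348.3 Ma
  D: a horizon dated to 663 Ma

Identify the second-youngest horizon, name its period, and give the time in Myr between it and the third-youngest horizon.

Smaller Ma means younger, so youngest first: C 348.3 < A 432.6 < D 663 < B 1697.
Counting 2 along gives A (432.6 Ma); the excerpt puts that inside the Silurian, 443.8–419.2 Ma.
Next in line is D (663 Ma), and 663 − 432.6 = 230.4 Myr.

A, in the Silurian; 230.4 million years to D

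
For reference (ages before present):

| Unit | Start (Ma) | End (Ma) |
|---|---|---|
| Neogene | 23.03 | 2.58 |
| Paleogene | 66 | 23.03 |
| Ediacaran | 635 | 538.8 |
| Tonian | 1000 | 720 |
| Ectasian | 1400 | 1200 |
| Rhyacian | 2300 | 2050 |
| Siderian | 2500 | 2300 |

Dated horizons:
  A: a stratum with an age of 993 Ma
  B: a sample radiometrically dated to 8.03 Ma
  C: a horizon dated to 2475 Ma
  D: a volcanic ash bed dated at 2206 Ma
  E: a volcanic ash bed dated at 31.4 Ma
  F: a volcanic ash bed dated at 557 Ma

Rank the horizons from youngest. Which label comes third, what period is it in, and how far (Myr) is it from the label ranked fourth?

F, in the Ediacaran; 436 million years to A

Sorted youngest-first by Ma: B (8.03), E (31.4), F (557), A (993), D (2206), C (2475).
The third youngest is F at 557 Ma, which lies in 635–538.8 Ma: the Ediacaran.
The fourth youngest is A at 993 Ma; separation = |557 − 993| = 436 Myr.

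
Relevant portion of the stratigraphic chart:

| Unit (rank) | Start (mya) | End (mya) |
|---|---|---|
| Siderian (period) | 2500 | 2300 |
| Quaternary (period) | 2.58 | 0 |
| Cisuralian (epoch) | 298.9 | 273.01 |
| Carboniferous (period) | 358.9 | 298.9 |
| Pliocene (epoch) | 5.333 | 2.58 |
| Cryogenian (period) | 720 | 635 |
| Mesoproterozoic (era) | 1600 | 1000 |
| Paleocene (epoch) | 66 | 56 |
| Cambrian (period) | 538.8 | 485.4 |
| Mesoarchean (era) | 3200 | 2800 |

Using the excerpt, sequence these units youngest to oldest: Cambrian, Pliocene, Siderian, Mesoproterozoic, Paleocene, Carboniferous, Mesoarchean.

Pliocene, then Paleocene, then Carboniferous, then Cambrian, then Mesoproterozoic, then Siderian, then Mesoarchean

The oldest of these is Mesoarchean (starts 3200 Ma) and the youngest is Pliocene (ends 2.58 Ma).
In between, by decreasing start age: Siderian (2500), Mesoproterozoic (1600), Cambrian (538.8), Carboniferous (358.9), Paleocene (66).
Listing youngest first means reversing that sequence.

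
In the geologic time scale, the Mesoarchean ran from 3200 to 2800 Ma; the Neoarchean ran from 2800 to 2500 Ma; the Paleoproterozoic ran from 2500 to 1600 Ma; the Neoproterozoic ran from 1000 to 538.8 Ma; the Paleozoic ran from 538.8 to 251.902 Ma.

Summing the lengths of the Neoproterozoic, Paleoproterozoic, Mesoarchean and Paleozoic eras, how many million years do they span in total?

2048.098 million years

Each duration: Neoproterozoic = 461.2; Paleoproterozoic = 900; Mesoarchean = 400; Paleozoic = 286.898.
Sum: 461.2 + 900 + 400 + 286.898 = 2048.098 Myr.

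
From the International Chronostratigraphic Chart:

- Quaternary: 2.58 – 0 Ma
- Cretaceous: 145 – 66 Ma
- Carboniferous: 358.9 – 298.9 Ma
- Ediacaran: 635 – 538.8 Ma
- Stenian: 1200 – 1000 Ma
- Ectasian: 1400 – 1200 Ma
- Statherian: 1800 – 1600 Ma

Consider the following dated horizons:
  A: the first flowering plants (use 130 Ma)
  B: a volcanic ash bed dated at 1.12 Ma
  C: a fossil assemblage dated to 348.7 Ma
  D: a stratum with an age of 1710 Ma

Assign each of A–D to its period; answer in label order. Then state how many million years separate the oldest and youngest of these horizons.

A — Cretaceous; B — Quaternary; C — Carboniferous; D — Statherian; span 1708.88 million years

A: 130 Ma lies in 145–66 Ma, so Cretaceous.
B: 1.12 Ma lies in 2.58–0 Ma, so Quaternary.
C: 348.7 Ma lies in 358.9–298.9 Ma, so Carboniferous.
D: 1710 Ma lies in 1800–1600 Ma, so Statherian.
Oldest = 1710 Ma, youngest = 1.12 Ma → span 1708.88 Myr.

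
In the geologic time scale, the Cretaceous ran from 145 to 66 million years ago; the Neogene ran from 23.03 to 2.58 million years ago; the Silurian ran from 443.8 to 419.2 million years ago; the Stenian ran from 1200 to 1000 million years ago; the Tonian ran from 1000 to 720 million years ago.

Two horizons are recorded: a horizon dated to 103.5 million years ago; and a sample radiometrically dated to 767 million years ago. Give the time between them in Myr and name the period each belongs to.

Elapsed time: 767 − 103.5 = 663.5 Myr.
103.5 Ma lies within 145–66 Ma: Cretaceous.
767 Ma lies within 1000–720 Ma: Tonian.

663.5 million years apart; the first in the Cretaceous, the second in the Tonian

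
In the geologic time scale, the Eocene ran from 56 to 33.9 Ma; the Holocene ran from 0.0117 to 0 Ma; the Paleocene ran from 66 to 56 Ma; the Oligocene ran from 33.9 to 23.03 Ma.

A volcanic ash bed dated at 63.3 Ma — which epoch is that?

Paleocene

63.3 Ma lies between 66 and 56 Ma, so it falls in the Paleocene.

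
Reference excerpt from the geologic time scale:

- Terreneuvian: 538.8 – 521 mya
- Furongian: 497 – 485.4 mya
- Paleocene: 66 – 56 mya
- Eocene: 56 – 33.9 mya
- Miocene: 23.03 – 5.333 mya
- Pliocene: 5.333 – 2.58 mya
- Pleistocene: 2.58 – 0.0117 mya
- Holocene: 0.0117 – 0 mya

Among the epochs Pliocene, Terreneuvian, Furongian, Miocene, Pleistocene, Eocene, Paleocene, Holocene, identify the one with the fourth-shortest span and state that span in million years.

Start − end for each: Pliocene 5.333 − 2.58 = 2.753; Terreneuvian 538.8 − 521 = 17.8; Furongian 497 − 485.4 = 11.6; Miocene 23.03 − 5.333 = 17.697; Pleistocene 2.58 − 0.0117 = 2.5683; Eocene 56 − 33.9 = 22.1; Paleocene 66 − 56 = 10; Holocene 0.0117 − 0 = 0.0117.
Ranking these from shortest: Holocene < Pleistocene < Pliocene < Paleocene < Furongian < Miocene < Terreneuvian < Eocene.
Position 4 in that ranking is Paleocene, which lasted 10 Myr.

Paleocene, 10 million years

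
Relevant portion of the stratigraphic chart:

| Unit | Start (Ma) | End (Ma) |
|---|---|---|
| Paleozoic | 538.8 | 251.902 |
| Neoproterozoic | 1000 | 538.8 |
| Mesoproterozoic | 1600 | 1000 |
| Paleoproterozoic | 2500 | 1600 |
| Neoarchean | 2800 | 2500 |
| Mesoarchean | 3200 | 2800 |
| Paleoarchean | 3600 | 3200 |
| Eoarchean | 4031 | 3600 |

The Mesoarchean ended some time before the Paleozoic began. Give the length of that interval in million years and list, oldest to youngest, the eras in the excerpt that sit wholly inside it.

2261.2 million years; Neoarchean, Paleoproterozoic, Mesoproterozoic, Neoproterozoic

The Mesoarchean closes at 2800 Ma and the Paleozoic opens at 538.8 Ma, so the interval is 2800 − 538.8 = 2261.2 Myr.
An era fits inside if it starts at or after 2800 Ma and ends at or before 538.8 Ma; oldest first that gives Neoarchean, Paleoproterozoic, Mesoproterozoic, Neoproterozoic.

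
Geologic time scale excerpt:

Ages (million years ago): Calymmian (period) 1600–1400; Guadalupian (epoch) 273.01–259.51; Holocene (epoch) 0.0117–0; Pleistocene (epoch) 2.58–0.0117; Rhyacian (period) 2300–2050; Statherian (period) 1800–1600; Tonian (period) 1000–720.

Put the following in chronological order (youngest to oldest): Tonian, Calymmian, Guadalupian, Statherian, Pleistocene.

Read off each span (Ma): Tonian 1000–720; Calymmian 1600–1400; Guadalupian 273.01–259.51; Statherian 1800–1600; Pleistocene 2.58–0.0117.
Larger Ma is older, so oldest→youngest is Statherian, Calymmian, Tonian, Guadalupian, Pleistocene; reverse it for youngest→oldest.

Pleistocene, then Guadalupian, then Tonian, then Calymmian, then Statherian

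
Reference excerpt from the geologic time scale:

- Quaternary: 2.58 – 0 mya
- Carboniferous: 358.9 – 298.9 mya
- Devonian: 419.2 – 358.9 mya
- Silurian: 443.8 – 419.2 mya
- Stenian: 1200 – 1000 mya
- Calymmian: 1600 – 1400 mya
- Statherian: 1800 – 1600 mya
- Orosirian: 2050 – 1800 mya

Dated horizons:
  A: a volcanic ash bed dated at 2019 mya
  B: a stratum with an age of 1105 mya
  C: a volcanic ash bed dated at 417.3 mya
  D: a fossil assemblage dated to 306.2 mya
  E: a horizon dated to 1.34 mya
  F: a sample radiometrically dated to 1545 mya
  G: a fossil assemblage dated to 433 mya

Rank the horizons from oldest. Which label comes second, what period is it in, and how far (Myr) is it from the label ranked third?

Sorted oldest-first by Ma: A (2019), F (1545), B (1105), G (433), C (417.3), D (306.2), E (1.34).
The second oldest is F at 1545 Ma, which lies in 1600–1400 Ma: the Calymmian.
The third oldest is B at 1105 Ma; separation = |1545 − 1105| = 440 Myr.

F, in the Calymmian; 440 million years to B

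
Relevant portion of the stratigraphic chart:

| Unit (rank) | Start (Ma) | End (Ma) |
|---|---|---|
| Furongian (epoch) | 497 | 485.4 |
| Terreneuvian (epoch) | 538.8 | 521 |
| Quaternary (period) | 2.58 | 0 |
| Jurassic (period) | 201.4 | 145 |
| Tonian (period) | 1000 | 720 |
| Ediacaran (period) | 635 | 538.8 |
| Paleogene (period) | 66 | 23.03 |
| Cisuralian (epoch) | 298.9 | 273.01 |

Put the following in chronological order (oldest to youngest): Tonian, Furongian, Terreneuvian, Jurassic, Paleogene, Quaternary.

Sorting by start age (descending Ma, since larger Ma = older): Tonian began 1000, Terreneuvian began 538.8, Furongian began 497, Jurassic began 201.4, Paleogene began 66, Quaternary began 2.58.

Tonian, Terreneuvian, Furongian, Jurassic, Paleogene, Quaternary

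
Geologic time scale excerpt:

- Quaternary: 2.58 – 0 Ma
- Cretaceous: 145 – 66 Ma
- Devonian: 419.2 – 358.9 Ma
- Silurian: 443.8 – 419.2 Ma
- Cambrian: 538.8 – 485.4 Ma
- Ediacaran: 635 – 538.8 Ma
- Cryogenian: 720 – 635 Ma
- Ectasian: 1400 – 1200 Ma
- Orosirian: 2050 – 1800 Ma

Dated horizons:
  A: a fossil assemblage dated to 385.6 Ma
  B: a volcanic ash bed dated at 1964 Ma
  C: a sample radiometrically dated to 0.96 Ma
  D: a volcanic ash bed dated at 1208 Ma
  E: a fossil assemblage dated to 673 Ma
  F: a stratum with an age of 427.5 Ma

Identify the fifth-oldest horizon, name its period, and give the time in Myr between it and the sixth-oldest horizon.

Larger Ma means older, so oldest first: B 1964 > D 1208 > E 673 > F 427.5 > A 385.6 > C 0.96.
Counting 5 along gives A (385.6 Ma); the excerpt puts that inside the Devonian, 419.2–358.9 Ma.
Next in line is C (0.96 Ma), and 385.6 − 0.96 = 384.64 Myr.

A, in the Devonian; 384.64 million years to C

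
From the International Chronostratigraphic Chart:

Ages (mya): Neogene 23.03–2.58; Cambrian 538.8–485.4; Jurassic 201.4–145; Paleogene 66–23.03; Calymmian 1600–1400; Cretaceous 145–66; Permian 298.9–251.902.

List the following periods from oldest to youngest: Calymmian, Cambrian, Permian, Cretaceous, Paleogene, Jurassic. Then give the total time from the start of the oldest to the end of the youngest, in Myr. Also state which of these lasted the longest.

Calymmian → Cambrian → Permian → Jurassic → Cretaceous → Paleogene; total span 1576.97 Myr; longest is Calymmian

From the excerpt: Calymmian 1600–1400; Cambrian 538.8–485.4; Permian 298.9–251.902; Cretaceous 145–66; Paleogene 66–23.03; Jurassic 201.4–145 (Ma).
Larger Ma is earlier, so the oldest is Calymmian and the youngest is Paleogene; oldest to youngest: Calymmian, Cambrian, Permian, Jurassic, Cretaceous, Paleogene.
Oldest start 1600 minus youngest end 23.03 gives 1576.97 Myr overall.
Individual lengths (start − end): Jurassic 56.4; Permian 46.998; Cretaceous 79; Paleogene 42.97; Cambrian 53.4; Calymmian 200. The largest is Calymmian at 200 Myr.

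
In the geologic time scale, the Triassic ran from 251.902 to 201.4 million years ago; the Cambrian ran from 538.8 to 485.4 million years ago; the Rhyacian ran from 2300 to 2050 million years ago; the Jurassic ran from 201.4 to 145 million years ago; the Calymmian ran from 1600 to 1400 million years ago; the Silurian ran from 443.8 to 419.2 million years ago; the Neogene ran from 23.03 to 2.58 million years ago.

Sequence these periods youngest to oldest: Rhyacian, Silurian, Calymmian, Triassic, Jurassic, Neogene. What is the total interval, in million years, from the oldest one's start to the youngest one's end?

Neogene → Jurassic → Triassic → Silurian → Calymmian → Rhyacian; total span 2297.42 Myr

Start ages (Ma): Rhyacian 2300, Calymmian 1600, Silurian 443.8, Triassic 251.902, Jurassic 201.4, Neogene 23.03.
Ordered youngest to oldest: Neogene, Jurassic, Triassic, Silurian, Calymmian, Rhyacian.
Span = 2300 − 2.58 = 2297.42 Myr.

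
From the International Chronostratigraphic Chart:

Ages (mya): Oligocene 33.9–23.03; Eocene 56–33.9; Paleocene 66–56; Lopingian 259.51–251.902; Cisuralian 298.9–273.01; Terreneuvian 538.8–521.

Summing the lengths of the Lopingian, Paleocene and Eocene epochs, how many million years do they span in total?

39.708 million years

Each duration: Lopingian = 7.608; Paleocene = 10; Eocene = 22.1.
Sum: 7.608 + 10 + 22.1 = 39.708 Myr.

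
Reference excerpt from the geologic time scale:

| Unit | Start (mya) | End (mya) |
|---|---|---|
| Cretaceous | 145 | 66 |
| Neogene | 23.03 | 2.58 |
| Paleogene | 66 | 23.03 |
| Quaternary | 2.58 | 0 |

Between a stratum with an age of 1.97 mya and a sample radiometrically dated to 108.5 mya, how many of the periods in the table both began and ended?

108.5 Ma sits inside the Cretaceous (145–66) and 1.97 Ma inside the Quaternary (2.58–0); neither of those is wholly between the two dates.
The listed periods lying completely between them are Paleogene, Neogene — 2 in all.

2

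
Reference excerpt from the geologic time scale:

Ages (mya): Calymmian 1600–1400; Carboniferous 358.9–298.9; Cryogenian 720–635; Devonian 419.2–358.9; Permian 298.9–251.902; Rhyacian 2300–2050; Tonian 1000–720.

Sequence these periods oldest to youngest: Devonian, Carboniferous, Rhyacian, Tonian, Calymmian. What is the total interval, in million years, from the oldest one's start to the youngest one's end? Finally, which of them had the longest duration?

Start ages (Ma): Rhyacian 2300, Calymmian 1600, Tonian 1000, Devonian 419.2, Carboniferous 358.9.
Ordered oldest to youngest: Rhyacian, Calymmian, Tonian, Devonian, Carboniferous.
Span = 2300 − 298.9 = 2001.1 Myr.
Durations: Tonian 280, Calymmian 200, Carboniferous 60, Rhyacian 250, Devonian 60.3 → longest is Tonian (280 Myr).

Rhyacian → Calymmian → Tonian → Devonian → Carboniferous; total span 2001.1 Myr; longest is Tonian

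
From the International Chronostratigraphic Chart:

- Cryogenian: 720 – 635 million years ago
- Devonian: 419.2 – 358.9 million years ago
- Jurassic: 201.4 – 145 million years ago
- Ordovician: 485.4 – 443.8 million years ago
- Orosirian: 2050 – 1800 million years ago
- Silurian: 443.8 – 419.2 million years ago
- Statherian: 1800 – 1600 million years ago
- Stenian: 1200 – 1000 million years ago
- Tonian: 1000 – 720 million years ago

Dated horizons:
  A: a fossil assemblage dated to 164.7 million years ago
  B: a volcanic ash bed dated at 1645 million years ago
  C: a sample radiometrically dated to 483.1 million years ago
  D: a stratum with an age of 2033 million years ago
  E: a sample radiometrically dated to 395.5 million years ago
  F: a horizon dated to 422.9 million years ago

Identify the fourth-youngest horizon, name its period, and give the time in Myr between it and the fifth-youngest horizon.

Sorted youngest-first by Ma: A (164.7), E (395.5), F (422.9), C (483.1), B (1645), D (2033).
The fourth youngest is C at 483.1 Ma, which lies in 485.4–443.8 Ma: the Ordovician.
The fifth youngest is B at 1645 Ma; separation = |483.1 − 1645| = 1161.9 Myr.

C, in the Ordovician; 1161.9 million years to B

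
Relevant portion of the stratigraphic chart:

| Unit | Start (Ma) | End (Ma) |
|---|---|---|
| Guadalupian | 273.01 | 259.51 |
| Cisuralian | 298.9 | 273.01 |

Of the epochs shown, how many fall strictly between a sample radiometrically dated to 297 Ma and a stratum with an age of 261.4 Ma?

0

The older date is 297 Ma and the younger is 261.4 Ma.
No epoch both begins after 297 Ma and ends before 261.4 Ma, so the count is 0.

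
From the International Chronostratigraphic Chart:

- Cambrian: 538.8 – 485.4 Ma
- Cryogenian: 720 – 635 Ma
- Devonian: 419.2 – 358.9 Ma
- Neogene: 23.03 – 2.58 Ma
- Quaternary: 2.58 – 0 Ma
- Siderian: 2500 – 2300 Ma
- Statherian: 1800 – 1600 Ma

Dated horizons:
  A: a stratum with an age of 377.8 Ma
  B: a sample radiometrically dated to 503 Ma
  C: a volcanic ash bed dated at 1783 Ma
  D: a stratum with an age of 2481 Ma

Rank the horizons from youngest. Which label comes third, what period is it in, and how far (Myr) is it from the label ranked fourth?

C, in the Statherian; 698 million years to D

Smaller Ma means younger, so youngest first: A 377.8 < B 503 < C 1783 < D 2481.
Counting 3 along gives C (1783 Ma); the excerpt puts that inside the Statherian, 1800–1600 Ma.
Next in line is D (2481 Ma), and 2481 − 1783 = 698 Myr.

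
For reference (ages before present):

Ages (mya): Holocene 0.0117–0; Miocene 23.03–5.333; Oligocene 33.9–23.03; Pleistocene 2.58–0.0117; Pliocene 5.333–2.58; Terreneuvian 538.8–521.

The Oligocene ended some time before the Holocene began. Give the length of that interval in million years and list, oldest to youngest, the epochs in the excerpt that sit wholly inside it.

23.0183 million years; Miocene, Pliocene, Pleistocene

End of Oligocene = 23.03 Ma; start of Holocene = 0.0117 Ma.
Gap = 23.03 − 0.0117 = 23.0183 Myr.
Epochs wholly inside 23.03–0.0117 Ma: Miocene (23.03–5.333), Pliocene (5.333–2.58), Pleistocene (2.58–0.0117).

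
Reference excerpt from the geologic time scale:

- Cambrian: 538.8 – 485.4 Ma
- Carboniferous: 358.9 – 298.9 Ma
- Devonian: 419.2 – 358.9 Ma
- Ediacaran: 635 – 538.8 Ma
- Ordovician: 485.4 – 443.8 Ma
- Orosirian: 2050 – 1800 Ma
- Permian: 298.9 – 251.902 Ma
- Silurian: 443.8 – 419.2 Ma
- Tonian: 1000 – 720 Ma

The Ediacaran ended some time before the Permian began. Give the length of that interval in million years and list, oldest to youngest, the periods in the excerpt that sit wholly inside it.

239.9 million years; Cambrian, Ordovician, Silurian, Devonian, Carboniferous

End of Ediacaran = 538.8 Ma; start of Permian = 298.9 Ma.
Gap = 538.8 − 298.9 = 239.9 Myr.
Periods wholly inside 538.8–298.9 Ma: Cambrian (538.8–485.4), Ordovician (485.4–443.8), Silurian (443.8–419.2), Devonian (419.2–358.9), Carboniferous (358.9–298.9).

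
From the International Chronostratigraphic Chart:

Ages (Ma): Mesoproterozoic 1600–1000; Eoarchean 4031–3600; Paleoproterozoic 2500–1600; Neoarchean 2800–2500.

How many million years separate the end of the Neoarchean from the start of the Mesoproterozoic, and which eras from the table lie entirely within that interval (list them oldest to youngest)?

900 million years; Paleoproterozoic

The Neoarchean closes at 2500 Ma and the Mesoproterozoic opens at 1600 Ma, so the interval is 2500 − 1600 = 900 Myr.
An era fits inside if it starts at or after 2500 Ma and ends at or before 1600 Ma; oldest first that gives Paleoproterozoic.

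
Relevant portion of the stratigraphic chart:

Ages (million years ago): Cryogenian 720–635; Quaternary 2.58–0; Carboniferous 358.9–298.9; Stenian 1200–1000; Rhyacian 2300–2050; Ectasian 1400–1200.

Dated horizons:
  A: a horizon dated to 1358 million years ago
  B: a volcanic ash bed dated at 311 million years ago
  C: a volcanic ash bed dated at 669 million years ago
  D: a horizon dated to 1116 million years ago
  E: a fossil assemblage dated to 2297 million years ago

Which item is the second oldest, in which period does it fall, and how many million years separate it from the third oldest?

Larger Ma means older, so oldest first: E 2297 > A 1358 > D 1116 > C 669 > B 311.
Counting 2 along gives A (1358 Ma); the excerpt puts that inside the Ectasian, 1400–1200 Ma.
Next in line is D (1116 Ma), and 1358 − 1116 = 242 Myr.

A, in the Ectasian; 242 million years to D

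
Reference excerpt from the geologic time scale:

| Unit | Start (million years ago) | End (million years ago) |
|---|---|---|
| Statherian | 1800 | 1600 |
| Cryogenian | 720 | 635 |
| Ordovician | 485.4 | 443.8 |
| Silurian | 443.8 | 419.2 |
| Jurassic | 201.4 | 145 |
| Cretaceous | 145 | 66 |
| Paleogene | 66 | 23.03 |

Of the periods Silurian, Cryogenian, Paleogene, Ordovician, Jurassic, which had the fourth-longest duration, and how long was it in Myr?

Ordovician, 41.6 million years

Durations: Silurian 24.6; Cryogenian 85; Paleogene 42.97; Ordovician 41.6; Jurassic 56.4 Myr.
Sorted longest-first: Cryogenian (85), Jurassic (56.4), Paleogene (42.97), Ordovician (41.6), Silurian (24.6).
The fourth longest is Ordovician at 41.6 Myr.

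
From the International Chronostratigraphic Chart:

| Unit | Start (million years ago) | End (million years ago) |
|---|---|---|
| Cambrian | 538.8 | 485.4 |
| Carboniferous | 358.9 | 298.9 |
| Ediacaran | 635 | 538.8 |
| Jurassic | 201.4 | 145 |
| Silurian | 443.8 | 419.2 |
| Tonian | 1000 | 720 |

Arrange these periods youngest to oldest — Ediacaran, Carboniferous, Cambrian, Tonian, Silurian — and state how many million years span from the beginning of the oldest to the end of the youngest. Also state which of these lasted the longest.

Carboniferous, Silurian, Cambrian, Ediacaran, Tonian; total span 701.1 Myr; longest is Tonian

From the excerpt: Ediacaran 635–538.8; Carboniferous 358.9–298.9; Cambrian 538.8–485.4; Tonian 1000–720; Silurian 443.8–419.2 (Ma).
Larger Ma is earlier, so the oldest is Tonian and the youngest is Carboniferous; youngest to oldest: Carboniferous, Silurian, Cambrian, Ediacaran, Tonian.
Oldest start 1000 minus youngest end 298.9 gives 701.1 Myr overall.
Individual lengths (start − end): Silurian 24.6; Cambrian 53.4; Ediacaran 96.2; Carboniferous 60; Tonian 280. The largest is Tonian at 280 Myr.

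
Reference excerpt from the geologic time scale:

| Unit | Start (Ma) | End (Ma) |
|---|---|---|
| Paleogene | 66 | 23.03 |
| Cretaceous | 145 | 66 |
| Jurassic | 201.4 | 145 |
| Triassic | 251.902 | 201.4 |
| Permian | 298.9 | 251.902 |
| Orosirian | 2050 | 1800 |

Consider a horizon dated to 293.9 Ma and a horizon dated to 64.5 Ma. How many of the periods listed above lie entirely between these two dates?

3

The older date is 293.9 Ma and the younger is 64.5 Ma.
Periods with start < 293.9 and end > 64.5 Ma: Triassic (251.902–201.4), Jurassic (201.4–145), Cretaceous (145–66).
That is 3 complete periods.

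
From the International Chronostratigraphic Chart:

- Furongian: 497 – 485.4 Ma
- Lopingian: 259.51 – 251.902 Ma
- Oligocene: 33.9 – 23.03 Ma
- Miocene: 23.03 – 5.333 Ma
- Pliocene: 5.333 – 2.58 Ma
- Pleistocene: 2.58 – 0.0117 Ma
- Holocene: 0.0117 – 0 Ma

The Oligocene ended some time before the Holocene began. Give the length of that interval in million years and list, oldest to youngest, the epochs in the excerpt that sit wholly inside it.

End of Oligocene = 23.03 Ma; start of Holocene = 0.0117 Ma.
Gap = 23.03 − 0.0117 = 23.0183 Myr.
Epochs wholly inside 23.03–0.0117 Ma: Miocene (23.03–5.333), Pliocene (5.333–2.58), Pleistocene (2.58–0.0117).

23.0183 million years; Miocene, Pliocene, Pleistocene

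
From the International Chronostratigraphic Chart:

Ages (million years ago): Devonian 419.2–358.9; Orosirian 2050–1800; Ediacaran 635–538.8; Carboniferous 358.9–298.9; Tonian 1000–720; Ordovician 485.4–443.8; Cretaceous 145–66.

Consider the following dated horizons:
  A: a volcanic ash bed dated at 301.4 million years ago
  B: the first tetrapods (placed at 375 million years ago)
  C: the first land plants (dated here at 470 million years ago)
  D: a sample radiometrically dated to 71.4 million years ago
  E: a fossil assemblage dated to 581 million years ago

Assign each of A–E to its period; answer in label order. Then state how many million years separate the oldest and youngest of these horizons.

Match each age against the start–end ranges in the excerpt: A = 301.4 Ma → Carboniferous (358.9–298.9); B = 375 Ma → Devonian (419.2–358.9); C = 470 Ma → Ordovician (485.4–443.8); D = 71.4 Ma → Cretaceous (145–66); E = 581 Ma → Ediacaran (635–538.8).
The largest age is 581 Ma and the smallest is 71.4 Ma; their difference is 509.6 Myr.

A — Carboniferous; B — Devonian; C — Ordovician; D — Cretaceous; E — Ediacaran; span 509.6 million years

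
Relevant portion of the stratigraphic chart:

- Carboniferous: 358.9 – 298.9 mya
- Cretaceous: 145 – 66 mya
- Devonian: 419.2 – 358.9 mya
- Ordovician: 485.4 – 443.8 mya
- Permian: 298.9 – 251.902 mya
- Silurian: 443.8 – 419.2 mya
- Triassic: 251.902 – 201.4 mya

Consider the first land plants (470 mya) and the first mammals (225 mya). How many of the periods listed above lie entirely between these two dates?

4

470 Ma sits inside the Ordovician (485.4–443.8) and 225 Ma inside the Triassic (251.902–201.4); neither of those is wholly between the two dates.
The listed periods lying completely between them are Silurian, Devonian, Carboniferous, Permian — 4 in all.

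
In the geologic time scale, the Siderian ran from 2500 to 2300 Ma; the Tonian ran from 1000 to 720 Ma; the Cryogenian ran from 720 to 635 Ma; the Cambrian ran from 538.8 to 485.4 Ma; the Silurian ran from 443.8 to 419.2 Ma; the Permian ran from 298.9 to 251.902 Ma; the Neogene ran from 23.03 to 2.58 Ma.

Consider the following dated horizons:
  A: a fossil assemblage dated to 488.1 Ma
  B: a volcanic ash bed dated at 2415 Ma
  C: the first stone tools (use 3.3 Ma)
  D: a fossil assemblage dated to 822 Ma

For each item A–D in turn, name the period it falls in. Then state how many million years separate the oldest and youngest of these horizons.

A — Cambrian; B — Siderian; C — Neogene; D — Tonian; span 2411.7 million years

Match each age against the start–end ranges in the excerpt: A = 488.1 Ma → Cambrian (538.8–485.4); B = 2415 Ma → Siderian (2500–2300); C = 3.3 Ma → Neogene (23.03–2.58); D = 822 Ma → Tonian (1000–720).
The largest age is 2415 Ma and the smallest is 3.3 Ma; their difference is 2411.7 Myr.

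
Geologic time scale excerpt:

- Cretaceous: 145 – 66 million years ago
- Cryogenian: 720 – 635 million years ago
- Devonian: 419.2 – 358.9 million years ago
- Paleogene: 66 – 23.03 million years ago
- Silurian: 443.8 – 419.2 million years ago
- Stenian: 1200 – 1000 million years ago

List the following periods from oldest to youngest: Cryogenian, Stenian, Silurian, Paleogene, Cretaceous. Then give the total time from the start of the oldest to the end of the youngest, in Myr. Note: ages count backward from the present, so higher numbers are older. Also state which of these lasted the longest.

From the excerpt: Cryogenian 720–635; Stenian 1200–1000; Silurian 443.8–419.2; Paleogene 66–23.03; Cretaceous 145–66 (Ma).
Larger Ma is earlier, so the oldest is Stenian and the youngest is Paleogene; oldest to youngest: Stenian, Cryogenian, Silurian, Cretaceous, Paleogene.
Oldest start 1200 minus youngest end 23.03 gives 1176.97 Myr overall.
Individual lengths (start − end): Paleogene 42.97; Cryogenian 85; Silurian 24.6; Stenian 200; Cretaceous 79. The largest is Stenian at 200 Myr.

Stenian, Cryogenian, Silurian, Cretaceous, Paleogene; total span 1176.97 Myr; longest is Stenian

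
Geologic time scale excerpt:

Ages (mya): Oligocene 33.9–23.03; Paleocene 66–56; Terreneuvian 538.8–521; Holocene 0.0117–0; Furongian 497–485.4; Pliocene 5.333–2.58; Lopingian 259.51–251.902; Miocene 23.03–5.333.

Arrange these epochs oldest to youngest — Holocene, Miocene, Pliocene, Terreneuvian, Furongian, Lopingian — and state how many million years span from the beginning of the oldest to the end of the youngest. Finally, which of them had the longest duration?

Terreneuvian → Furongian → Lopingian → Miocene → Pliocene → Holocene; total span 538.8 Myr; longest is Terreneuvian

From the excerpt: Holocene 0.0117–0; Miocene 23.03–5.333; Pliocene 5.333–2.58; Terreneuvian 538.8–521; Furongian 497–485.4; Lopingian 259.51–251.902 (Ma).
Larger Ma is earlier, so the oldest is Terreneuvian and the youngest is Holocene; oldest to youngest: Terreneuvian, Furongian, Lopingian, Miocene, Pliocene, Holocene.
Oldest start 538.8 minus youngest end 0 gives 538.8 Myr overall.
Individual lengths (start − end): Pliocene 2.753; Holocene 0.0117; Terreneuvian 17.8; Miocene 17.697; Lopingian 7.608; Furongian 11.6. The largest is Terreneuvian at 17.8 Myr.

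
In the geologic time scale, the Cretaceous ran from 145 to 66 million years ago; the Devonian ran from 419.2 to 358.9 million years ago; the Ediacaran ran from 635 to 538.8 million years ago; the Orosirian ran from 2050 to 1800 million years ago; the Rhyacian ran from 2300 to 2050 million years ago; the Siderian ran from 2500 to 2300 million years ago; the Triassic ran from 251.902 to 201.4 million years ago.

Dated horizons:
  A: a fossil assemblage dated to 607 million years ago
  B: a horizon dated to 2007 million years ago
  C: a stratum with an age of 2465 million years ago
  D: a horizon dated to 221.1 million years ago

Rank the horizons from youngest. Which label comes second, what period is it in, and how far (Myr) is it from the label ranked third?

Sorted youngest-first by Ma: D (221.1), A (607), B (2007), C (2465).
The second youngest is A at 607 Ma, which lies in 635–538.8 Ma: the Ediacaran.
The third youngest is B at 2007 Ma; separation = |607 − 2007| = 1400 Myr.

A, in the Ediacaran; 1400 million years to B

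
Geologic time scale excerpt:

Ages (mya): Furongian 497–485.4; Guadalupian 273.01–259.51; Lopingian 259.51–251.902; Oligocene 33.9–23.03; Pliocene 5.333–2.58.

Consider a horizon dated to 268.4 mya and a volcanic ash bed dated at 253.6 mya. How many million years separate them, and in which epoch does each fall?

14.8 million years apart; the first in the Guadalupian, the second in the Lopingian

Elapsed time: 268.4 − 253.6 = 14.8 Myr.
268.4 Ma lies within 273.01–259.51 Ma: Guadalupian.
253.6 Ma lies within 259.51–251.902 Ma: Lopingian.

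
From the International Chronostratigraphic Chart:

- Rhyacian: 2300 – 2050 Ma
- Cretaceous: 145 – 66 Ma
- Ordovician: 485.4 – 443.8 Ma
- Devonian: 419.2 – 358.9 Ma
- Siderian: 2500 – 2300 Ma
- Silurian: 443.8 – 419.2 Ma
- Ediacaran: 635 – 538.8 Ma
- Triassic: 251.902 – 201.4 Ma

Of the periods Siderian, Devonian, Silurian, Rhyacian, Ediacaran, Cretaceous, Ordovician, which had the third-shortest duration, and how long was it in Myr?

Devonian, 60.3 million years

Start − end for each: Siderian 2500 − 2300 = 200; Devonian 419.2 − 358.9 = 60.3; Silurian 443.8 − 419.2 = 24.6; Rhyacian 2300 − 2050 = 250; Ediacaran 635 − 538.8 = 96.2; Cretaceous 145 − 66 = 79; Ordovician 485.4 − 443.8 = 41.6.
Ranking these from shortest: Silurian < Ordovician < Devonian < Cretaceous < Ediacaran < Siderian < Rhyacian.
Position 3 in that ranking is Devonian, which lasted 60.3 Myr.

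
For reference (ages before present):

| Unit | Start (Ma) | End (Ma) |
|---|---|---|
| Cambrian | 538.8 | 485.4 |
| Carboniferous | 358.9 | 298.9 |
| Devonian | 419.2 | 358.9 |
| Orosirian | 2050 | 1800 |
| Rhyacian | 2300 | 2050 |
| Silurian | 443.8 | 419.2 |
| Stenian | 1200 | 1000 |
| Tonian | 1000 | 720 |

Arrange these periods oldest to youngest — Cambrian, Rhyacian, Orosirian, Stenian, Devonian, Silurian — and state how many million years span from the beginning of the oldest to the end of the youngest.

Start ages (Ma): Rhyacian 2300, Orosirian 2050, Stenian 1200, Cambrian 538.8, Silurian 443.8, Devonian 419.2.
Ordered oldest to youngest: Rhyacian, Orosirian, Stenian, Cambrian, Silurian, Devonian.
Span = 2300 − 358.9 = 1941.1 Myr.

Rhyacian, Orosirian, Stenian, Cambrian, Silurian, Devonian; total span 1941.1 Myr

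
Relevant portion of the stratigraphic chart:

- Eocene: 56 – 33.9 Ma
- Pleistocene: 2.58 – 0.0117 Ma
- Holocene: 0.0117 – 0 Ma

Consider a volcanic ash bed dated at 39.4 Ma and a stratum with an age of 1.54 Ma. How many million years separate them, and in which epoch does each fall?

Elapsed time: 39.4 − 1.54 = 37.86 Myr.
39.4 Ma lies within 56–33.9 Ma: Eocene.
1.54 Ma lies within 2.58–0.0117 Ma: Pleistocene.

37.86 million years apart; the first in the Eocene, the second in the Pleistocene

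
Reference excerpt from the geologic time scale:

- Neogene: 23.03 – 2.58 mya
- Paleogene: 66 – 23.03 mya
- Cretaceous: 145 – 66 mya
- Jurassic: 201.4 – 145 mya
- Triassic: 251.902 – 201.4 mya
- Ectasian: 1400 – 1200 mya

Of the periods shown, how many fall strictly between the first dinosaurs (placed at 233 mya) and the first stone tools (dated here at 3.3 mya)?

3

The older date is 233 Ma and the younger is 3.3 Ma.
Periods with start < 233 and end > 3.3 Ma: Jurassic (201.4–145), Cretaceous (145–66), Paleogene (66–23.03).
That is 3 complete periods.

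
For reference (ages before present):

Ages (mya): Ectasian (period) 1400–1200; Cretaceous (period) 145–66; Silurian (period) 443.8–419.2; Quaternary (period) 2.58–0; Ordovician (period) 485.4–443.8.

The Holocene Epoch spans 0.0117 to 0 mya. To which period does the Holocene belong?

Quaternary

The Holocene (0.0117–0 Ma) lies entirely within 2.58–0 Ma, the Quaternary Period.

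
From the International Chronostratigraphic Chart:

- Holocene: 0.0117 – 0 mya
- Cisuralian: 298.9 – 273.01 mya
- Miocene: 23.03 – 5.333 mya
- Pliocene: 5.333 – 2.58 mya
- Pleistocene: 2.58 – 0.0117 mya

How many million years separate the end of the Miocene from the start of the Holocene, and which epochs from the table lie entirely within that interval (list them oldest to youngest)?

5.3213 million years; Pliocene, Pleistocene

The Miocene closes at 5.333 Ma and the Holocene opens at 0.0117 Ma, so the interval is 5.333 − 0.0117 = 5.3213 Myr.
An epoch fits inside if it starts at or after 5.333 Ma and ends at or before 0.0117 Ma; oldest first that gives Pliocene, Pleistocene.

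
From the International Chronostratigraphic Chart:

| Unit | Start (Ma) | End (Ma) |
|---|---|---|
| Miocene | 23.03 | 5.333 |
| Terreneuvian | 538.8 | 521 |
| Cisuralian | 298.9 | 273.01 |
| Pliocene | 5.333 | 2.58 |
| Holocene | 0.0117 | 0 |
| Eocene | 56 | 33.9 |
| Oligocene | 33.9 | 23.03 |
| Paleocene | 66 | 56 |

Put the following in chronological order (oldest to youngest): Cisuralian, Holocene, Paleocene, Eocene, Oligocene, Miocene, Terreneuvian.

The oldest of these is Terreneuvian (starts 538.8 Ma) and the youngest is Holocene (ends 0 Ma).
In between, by decreasing start age: Cisuralian (298.9), Paleocene (66), Eocene (56), Oligocene (33.9), Miocene (23.03).

Terreneuvian → Cisuralian → Paleocene → Eocene → Oligocene → Miocene → Holocene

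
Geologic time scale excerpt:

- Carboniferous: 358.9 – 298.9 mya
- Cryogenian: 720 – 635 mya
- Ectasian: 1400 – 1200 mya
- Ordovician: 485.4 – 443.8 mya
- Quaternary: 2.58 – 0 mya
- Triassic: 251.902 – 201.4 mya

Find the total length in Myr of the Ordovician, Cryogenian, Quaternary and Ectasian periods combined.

329.18 million years

Duration is start − end for each: (485.4 − 443.8) + (720 − 635) + (2.58 − 0) + (1400 − 1200).
That is 41.6 + 85 + 2.58 + 200, which totals 329.18 million years.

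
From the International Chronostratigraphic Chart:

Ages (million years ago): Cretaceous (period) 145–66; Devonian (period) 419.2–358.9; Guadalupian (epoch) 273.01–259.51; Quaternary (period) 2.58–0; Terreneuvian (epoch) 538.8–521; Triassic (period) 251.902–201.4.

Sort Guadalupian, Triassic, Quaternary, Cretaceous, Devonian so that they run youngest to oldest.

The oldest of these is Devonian (starts 419.2 Ma) and the youngest is Quaternary (ends 0 Ma).
In between, by decreasing start age: Guadalupian (273.01), Triassic (251.902), Cretaceous (145).
Listing youngest first means reversing that sequence.

Quaternary, Cretaceous, Triassic, Guadalupian, Devonian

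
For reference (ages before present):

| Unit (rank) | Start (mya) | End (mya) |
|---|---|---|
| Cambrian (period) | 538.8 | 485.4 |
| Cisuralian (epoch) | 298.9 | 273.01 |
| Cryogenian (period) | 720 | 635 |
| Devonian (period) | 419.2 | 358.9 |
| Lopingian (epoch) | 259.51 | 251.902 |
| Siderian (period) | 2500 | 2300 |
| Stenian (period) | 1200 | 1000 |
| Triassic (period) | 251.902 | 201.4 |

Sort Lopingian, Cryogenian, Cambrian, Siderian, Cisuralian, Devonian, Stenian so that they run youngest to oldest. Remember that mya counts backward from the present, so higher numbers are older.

Lopingian, then Cisuralian, then Devonian, then Cambrian, then Cryogenian, then Stenian, then Siderian

Read off each span (Ma): Lopingian 259.51–251.902; Cryogenian 720–635; Cambrian 538.8–485.4; Siderian 2500–2300; Cisuralian 298.9–273.01; Devonian 419.2–358.9; Stenian 1200–1000.
Larger Ma is older, so oldest→youngest is Siderian, Stenian, Cryogenian, Cambrian, Devonian, Cisuralian, Lopingian; reverse it for youngest→oldest.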